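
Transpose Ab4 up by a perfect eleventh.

Db6

Four letters up from A (plus an octave) reaches D.
A perfect eleventh is 17 semitones; 17 semitones up from Ab4 gives Db6.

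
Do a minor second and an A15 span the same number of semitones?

No

A minor second spans 1 semitone; an augmented fifteenth spans 25 semitones. They differ by 24.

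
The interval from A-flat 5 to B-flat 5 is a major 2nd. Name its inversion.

m7

Inverted interval numbers add to nine, so a second pairs with a seventh (2 + 7 = 9).
The quality also flips — major becomes minor — giving a minor seventh.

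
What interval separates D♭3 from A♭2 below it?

Descending from Db3 to Ab2 is the same interval as ascending Ab2 to Db3.
A to D spans four letter names (A-B-C-D), so the interval is some kind of fourth.
Ab2 to Db3 is 5 semitones, matching the perfect fourth exactly, so the quality is perfect.

perfect fourth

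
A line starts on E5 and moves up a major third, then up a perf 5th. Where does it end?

E5 up a major third → G#5 (4 semitones).
Up a perfect fifth from G#5: D#6 (7 semitones up).

D#6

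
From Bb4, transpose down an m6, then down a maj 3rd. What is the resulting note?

Bb3

A minor sixth down from Bb4 is D4.
Down a major third from D4: Bb3 (4 semitones down).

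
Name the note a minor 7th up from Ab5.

Seven letter names up from A: G.
Moving 10 semitones up from Ab5 (the size of a minor seventh) reaches Gb6.

Gb6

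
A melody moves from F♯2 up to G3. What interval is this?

F to G spans two letter names (F-G), plus an octave: a ninth.
At 13 semitones, F#2→G3 falls one short of a major ninth: minor.
(Equivalently, a compound minor second: a minor second plus an octave.)

minor 9th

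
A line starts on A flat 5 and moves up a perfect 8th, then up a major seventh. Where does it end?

A perfect octave up from Ab5 is Ab6.
Ab6 up a major seventh → G7 (11 semitones).

G 7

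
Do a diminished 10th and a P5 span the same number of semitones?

No

A diminished tenth spans 14 semitones; a perfect fifth spans 7 semitones. They differ by 7.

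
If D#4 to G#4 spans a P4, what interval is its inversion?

Inverted interval numbers add to nine, so a fourth pairs with a fifth (4 + 5 = 9).
The quality also flips — perfect stays perfect — giving a perfect fifth.

P5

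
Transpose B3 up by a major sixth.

G#4

The sixth takes the letter from B up to G.
A major sixth is 9 semitones; 9 semitones up from B3 gives G#4.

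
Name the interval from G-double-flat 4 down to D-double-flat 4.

Descending from Gbb4 to Dbb4 is the same interval as ascending Dbb4 to Gbb4.
D to G spans four letter names (D-E-F-G), so the interval is some kind of fourth.
Counting semitones, Dbb4→Gbb4 is 5, which is the perfect fourth.

P4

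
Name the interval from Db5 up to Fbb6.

D to F spans three letter names (D-E-F), plus an octave, so the interval is some kind of tenth.
Db5 to Fbb6 spans 14 semitones — two semitones narrower than the major tenth (16) — giving a diminished tenth.
(Equivalently, a compound diminished third: a diminished third plus an octave.)

diminished tenth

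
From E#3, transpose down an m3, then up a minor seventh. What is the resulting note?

E#3 down a minor third → C##3 (3 semitones).
Up a minor seventh from C##3: B#3 (10 semitones up).

B#3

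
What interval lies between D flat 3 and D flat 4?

D to D is the same letter name, plus an octave — that makes it an octave of some quality.
Db3 to Db4 is 12 semitones, matching the perfect octave exactly, so the quality is perfect.

P8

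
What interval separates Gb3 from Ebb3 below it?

Descending from Gb3 to Ebb3 is the same interval as ascending Ebb3 to Gb3.
E to G spans three letter names (E-F-G), so the interval is some kind of third.
Ebb3 to Gb3 is 4 semitones, matching the major third exactly, so the quality is major.

major third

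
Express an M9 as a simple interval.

M2

Take out an octave (7 from the number): 9 − 7 = 2.
So a major ninth is an octave plus a major second. The quality is unchanged.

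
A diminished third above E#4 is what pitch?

Counting three letter names up from E lands on G.
A diminished third spans 2 semitones, so from E#4 the target pitch is G4.

G4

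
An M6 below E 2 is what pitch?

G 1

The sixth takes the letter from E down to G.
A major sixth is 9 semitones; 9 semitones down from E2 gives G1.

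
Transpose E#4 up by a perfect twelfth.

B#5

Five letters up from E (plus an octave) reaches B.
A perfect twelfth is 19 semitones; 19 semitones up from E#4 gives B#5.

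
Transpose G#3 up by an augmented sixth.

The sixth takes the letter from G up to E.
Moving 10 semitones up from G#3 (the size of an augmented sixth) reaches E##4.

E##4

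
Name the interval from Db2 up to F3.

M10

D to F spans three letter names (D-E-F), plus an octave — that makes it a tenth of some quality.
The major tenth spans 16 semitones, and Db2 to F3 is exactly 16 semitones — so this is a major tenth.
(Equivalently, a compound major third: a major third plus an octave.)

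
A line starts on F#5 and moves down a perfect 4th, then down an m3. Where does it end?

F#5 down a perfect fourth → C#5 (5 semitones).
A minor third down from C#5 is A#4.

A#4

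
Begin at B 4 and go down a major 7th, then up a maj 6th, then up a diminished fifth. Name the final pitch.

E flat 5

Down a major seventh from B4: C4 (11 semitones down).
C4 up a major sixth → A4 (9 semitones).
Up a diminished fifth from A4: Eb5 (6 semitones up).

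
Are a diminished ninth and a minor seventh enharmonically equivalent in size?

No

A diminished ninth is 12 semitones but a minor seventh is 10 semitones — different sizes.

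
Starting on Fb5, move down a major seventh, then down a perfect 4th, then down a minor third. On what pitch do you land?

Down a major seventh from Fb5: Gbb4 (11 semitones down).
Down a perfect fourth from Gbb4: Dbb4 (5 semitones down).
Down a minor third from Dbb4: Bbb3 (3 semitones down).

Bbb3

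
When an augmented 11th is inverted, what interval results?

First reduce the compound augmented eleventh to its simple form, an augmented fourth.
Interval numbers invert to sum to nine: 4 + 5 = 9, so a fourth inverts to a fifth.
And augmented becomes diminished under inversion, so we get a diminished fifth.

diminished 5th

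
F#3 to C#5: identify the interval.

perfect twelfth

F to C spans five letter names (F-G-A-B-C), plus an octave — that makes it a twelfth of some quality.
The perfect twelfth spans 19 semitones, and F#3 to C#5 is exactly 19 semitones — so this is a perfect twelfth.
(Equivalently, a compound perfect fifth: a perfect fifth plus an octave.)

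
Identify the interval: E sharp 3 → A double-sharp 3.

E to A spans four letter names (E-F-G-A): a fourth.
A perfect fourth would be 5 semitones; E#3 to A##3 is 6, one semitone wider, so the interval is augmented.

A4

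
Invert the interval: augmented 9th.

diminished seventh

First reduce the compound augmented ninth to its simple form, an augmented second.
Interval numbers invert to sum to nine: 2 + 7 = 9, so a second inverts to a seventh.
Quality inverts too: augmented becomes diminished. That makes the inversion a diminished seventh.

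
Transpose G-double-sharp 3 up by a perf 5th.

D-double-sharp 4

Five letter names up from G: D.
A perfect fifth is 7 semitones; 7 semitones up from G##3 gives D##4.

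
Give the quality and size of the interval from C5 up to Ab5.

C to A spans six letter names (C-D-E-F-G-A) — that makes it a sixth of some quality.
A major sixth would be 9 semitones, but C5 to Ab5 is 8 — one semitone narrower, making it a minor sixth.

m6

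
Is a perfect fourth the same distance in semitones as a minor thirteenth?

5 semitones (perfect fourth) vs 20 semitones (minor thirteenth): not equal.

No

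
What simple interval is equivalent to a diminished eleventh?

Each octave removed subtracts seven from the number: 11 − 7 = 4.
Quality carries through unchanged, so the simple form is a diminished fourth.

diminished 4th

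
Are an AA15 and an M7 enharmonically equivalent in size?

26 semitones (doubly augmented fifteenth) vs 11 semitones (major seventh): not equal.

No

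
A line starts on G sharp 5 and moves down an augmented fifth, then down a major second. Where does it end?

B flat 4

Down an augmented fifth from G#5: C5 (8 semitones down).
A major second down from C5 is Bb4.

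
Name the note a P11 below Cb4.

Gb2

The eleventh's letter: C down four letter names plus an octave → G.
A perfect eleventh is 17 semitones; 17 semitones down from Cb4 gives Gb2.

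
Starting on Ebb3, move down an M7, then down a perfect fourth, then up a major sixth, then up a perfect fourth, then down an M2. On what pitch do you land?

Cbb3

A major seventh down from Ebb3 is Fbb2.
A perfect fourth down from Fbb2 is Cbb2.
Up a major sixth from Cbb2: Abb2 (9 semitones up).
Up a perfect fourth from Abb2: Dbb3 (5 semitones up).
Down a major second from Dbb3: Cbb3 (2 semitones down).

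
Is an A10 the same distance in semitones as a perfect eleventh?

Yes

An augmented tenth spans 17 semitones, and a perfect eleventh also spans 17 semitones — they're enharmonic.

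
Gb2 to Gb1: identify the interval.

Descending from Gb2 to Gb1 is the same interval as ascending Gb1 to Gb2.
G to G is the same letter name, plus an octave — that makes it an octave of some quality.
The perfect octave spans 12 semitones, and Gb1 to Gb2 is exactly 12 semitones — so this is a perfect octave.

perfect octave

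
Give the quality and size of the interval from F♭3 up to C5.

augmented 12th

F to C spans five letter names (F-G-A-B-C), plus an octave — that makes it a twelfth of some quality.
The perfect twelfth is 19 semitones; here we have 20, one semitone wider: augmented.
(Equivalently, a compound augmented fifth: an augmented fifth plus an octave.)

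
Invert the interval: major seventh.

The rule of nine gives the new number: 9 − 7 = 2, so a seventh becomes a second.
And major becomes minor under inversion, so we get a minor second.

m2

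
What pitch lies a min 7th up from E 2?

D 3

Seven letter names up from E: D.
A minor seventh spans 10 semitones, so from E2 the target pitch is D3.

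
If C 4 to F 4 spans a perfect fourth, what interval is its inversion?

perfect fifth

The rule of nine gives the new number: 9 − 4 = 5, so a fourth becomes a fifth.
And perfect stays perfect under inversion, so we get a perfect fifth.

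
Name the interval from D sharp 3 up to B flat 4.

diminished thirteenth

D to B spans six letter names (D-E-F-G-A-B), plus an octave — that makes it a thirteenth of some quality.
D#3 to Bb4 spans 19 semitones — two semitones narrower than the major thirteenth (21) — giving a diminished thirteenth.
(Equivalently, a compound diminished sixth: a diminished sixth plus an octave.)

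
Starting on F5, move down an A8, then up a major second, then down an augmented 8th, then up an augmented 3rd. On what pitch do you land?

Bb3

Down an augmented octave from F5: Fb4 (13 semitones down).
A major second up from Fb4 is Gb4.
Gb4 down an augmented octave → Gbb3 (13 semitones).
Gbb3 up an augmented third → Bb3 (5 semitones).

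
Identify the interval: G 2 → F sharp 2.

minor 2nd

Descending from G2 to F#2 is the same interval as ascending F#2 to G2.
F to G spans two letter names (F-G), so the interval is some kind of second.
A major second would be 2 semitones, but F#2 to G2 is 1 — one semitone narrower, making it a minor second.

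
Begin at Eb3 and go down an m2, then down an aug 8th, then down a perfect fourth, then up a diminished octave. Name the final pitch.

Abb2

A minor second down from Eb3 is D3.
An augmented octave down from D3 is Db2.
Down a perfect fourth from Db2: Ab1 (5 semitones down).
A diminished octave up from Ab1 is Abb2.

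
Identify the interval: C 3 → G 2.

perfect fourth

Descending from C3 to G2 is the same interval as ascending G2 to C3.
G to C spans four letter names (G-A-B-C) — that makes it a fourth of some quality.
G2 to C3 is 5 semitones, matching the perfect fourth exactly, so the quality is perfect.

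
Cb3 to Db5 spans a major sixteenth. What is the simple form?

Subtracting seven from the interval number removes an octave: 16 − 14 = 2.
Quality carries through unchanged, so the simple form is a major second.

major second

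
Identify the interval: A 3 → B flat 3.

m2

A to B spans two letter names (A-B): a second.
A3 to Bb3 is 1 semitone, a half step short of the major second (2), so this is minor.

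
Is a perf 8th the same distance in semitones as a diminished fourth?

No

A perfect octave spans 12 semitones; a diminished fourth spans 4 semitones. They differ by 8.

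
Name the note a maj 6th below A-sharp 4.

Six letter names down from A: C.
A major sixth is 9 semitones; 9 semitones down from A#4 gives C#4.

C-sharp 4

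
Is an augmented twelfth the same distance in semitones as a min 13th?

Both span 20 semitones: an augmented twelfth and a minor thirteenth are the same chromatic distance.

Yes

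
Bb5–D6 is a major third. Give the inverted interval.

m6

Inverted interval numbers add to nine, so a third pairs with a sixth (3 + 6 = 9).
The quality also flips — major becomes minor — giving a minor sixth.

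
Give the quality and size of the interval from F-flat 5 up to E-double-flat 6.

minor seventh

F to E spans seven letter names (F-G-A-B-C-D-E) — that makes it a seventh of some quality.
A major seventh would be 11 semitones, but Fb5 to Ebb6 is 10 — one semitone narrower, making it a minor seventh.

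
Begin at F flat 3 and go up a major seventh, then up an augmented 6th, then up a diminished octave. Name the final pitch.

C 6

Up a major seventh from Fb3: Eb4 (11 semitones up).
Eb4 up an augmented sixth → C#5 (10 semitones).
Up a diminished octave from C#5: C6 (11 semitones up).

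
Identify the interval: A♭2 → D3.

augmented fourth

A to D spans four letter names (A-B-C-D), so the interval is some kind of fourth.
The perfect fourth is 5 semitones; here we have 6, one semitone wider: augmented.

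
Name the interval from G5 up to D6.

perfect 5th

G to D spans five letter names (G-A-B-C-D), so the interval is some kind of fifth.
Counting semitones, G5→D6 is 7, which is the perfect fifth.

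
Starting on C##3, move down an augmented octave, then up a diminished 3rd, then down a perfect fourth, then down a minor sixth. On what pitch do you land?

C##3 down an augmented octave → C#2 (13 semitones).
Up a diminished third from C#2: Eb2 (2 semitones up).
Eb2 down a perfect fourth → Bb1 (5 semitones).
Down a minor sixth from Bb1: D1 (8 semitones down).

D1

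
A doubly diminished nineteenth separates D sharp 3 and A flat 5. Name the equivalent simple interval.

doubly diminished 5th

Subtracting seven from the interval number removes an octave: 19 − 14 = 5.
Quality carries through unchanged, so the simple form is a doubly diminished fifth.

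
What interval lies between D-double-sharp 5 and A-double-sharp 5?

perfect fifth

D to A spans five letter names (D-E-F-G-A), so the interval is some kind of fifth.
Counting semitones, D##5→A##5 is 7, which is the perfect fifth.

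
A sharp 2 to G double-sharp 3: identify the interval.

A to G spans seven letter names (A-B-C-D-E-F-G) — that makes it a seventh of some quality.
Counting semitones, A#2→G##3 is 11, which is the major seventh.

major seventh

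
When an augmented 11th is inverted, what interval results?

First reduce the compound augmented eleventh to its simple form, an augmented fourth.
Inverted interval numbers add to nine, so a fourth pairs with a fifth (4 + 5 = 9).
The quality also flips — augmented becomes diminished — giving a diminished fifth.

d5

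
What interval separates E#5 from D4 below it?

augmented ninth

Descending from E#5 to D4 is the same interval as ascending D4 to E#5.
D to E spans two letter names (D-E), plus an octave, so the interval is some kind of ninth.
A major ninth would be 14 semitones; D4 to E#5 is 15, one semitone wider, so the interval is augmented.
(Equivalently, a compound augmented second: an augmented second plus an octave.)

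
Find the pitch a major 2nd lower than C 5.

B flat 4

The second takes the letter from C down to B.
A major second spans 2 semitones, so from C5 the target pitch is Bb4.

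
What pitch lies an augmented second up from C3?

D#3

Two letter names up from C: D.
An augmented second spans 3 semitones, so from C3 the target pitch is D#3.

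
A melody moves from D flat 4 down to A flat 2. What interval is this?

Descending from Db4 to Ab2 is the same interval as ascending Ab2 to Db4.
A to D spans four letter names (A-B-C-D), plus an octave — that makes it an eleventh of some quality.
The perfect eleventh spans 17 semitones, and Ab2 to Db4 is exactly 17 semitones — so this is a perfect eleventh.
(Equivalently, a compound perfect fourth: a perfect fourth plus an octave.)

perfect eleventh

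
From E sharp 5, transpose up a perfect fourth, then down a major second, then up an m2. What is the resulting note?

A perfect fourth up from E#5 is A#5.
A major second down from A#5 is G#5.
A minor second up from G#5 is A5.

A 5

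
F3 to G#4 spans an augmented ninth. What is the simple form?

Take out an octave (7 from the number): 9 − 7 = 2.
Quality carries through unchanged, so the simple form is an augmented second.

augmented second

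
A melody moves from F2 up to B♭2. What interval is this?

F to B spans four letter names (F-G-A-B) — that makes it a fourth of some quality.
Counting semitones, F2→Bb2 is 5, which is the perfect fourth.

perfect fourth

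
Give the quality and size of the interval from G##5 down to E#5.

M3

Descending from G##5 to E#5 is the same interval as ascending E#5 to G##5.
E to G spans three letter names (E-F-G), so the interval is some kind of third.
E#5 to G##5 is 4 semitones, matching the major third exactly, so the quality is major.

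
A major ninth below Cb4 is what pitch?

Two letters down from C (plus an octave) reaches B.
A major ninth is 14 semitones; 14 semitones down from Cb4 gives Bbb2.

Bbb2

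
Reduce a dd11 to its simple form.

Subtracting seven from the interval number removes an octave: 11 − 7 = 4.
That makes a doubly diminished eleventh a compound doubly diminished fourth — an octave plus a doubly diminished fourth.

doubly diminished fourth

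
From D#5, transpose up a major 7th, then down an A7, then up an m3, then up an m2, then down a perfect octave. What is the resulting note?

Gb4

Up a major seventh from D#5: C##6 (11 semitones up).
Down an augmented seventh from C##6: D5 (12 semitones down).
Up a minor third from D5: F5 (3 semitones up).
F5 up a minor second → Gb5 (1 semitone).
Gb5 down a perfect octave → Gb4 (12 semitones).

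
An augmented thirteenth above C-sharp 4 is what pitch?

The thirteenth's letter: C up six letter names plus an octave → A.
An augmented thirteenth is 22 semitones; 22 semitones up from C#4 gives A##5.

A-double-sharp 5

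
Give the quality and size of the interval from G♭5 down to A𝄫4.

major seventh

Descending from Gb5 to Abb4 is the same interval as ascending Abb4 to Gb5.
A to G spans seven letter names (A-B-C-D-E-F-G) — that makes it a seventh of some quality.
The major seventh spans 11 semitones, and Abb4 to Gb5 is exactly 11 semitones — so this is a major seventh.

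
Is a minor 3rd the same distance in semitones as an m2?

3 semitones (minor third) vs 1 semitone (minor second): not equal.

No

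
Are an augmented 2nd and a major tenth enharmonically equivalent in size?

3 semitones (augmented second) vs 16 semitones (major tenth): not equal.

No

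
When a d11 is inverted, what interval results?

A5

First reduce the compound diminished eleventh to its simple form, a diminished fourth.
The rule of nine gives the new number: 9 − 4 = 5, so a fourth becomes a fifth.
And diminished becomes augmented under inversion, so we get an augmented fifth.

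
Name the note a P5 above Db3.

Ab3

Counting five letter names up from D lands on A.
Moving 7 semitones up from Db3 (the size of a perfect fifth) reaches Ab3.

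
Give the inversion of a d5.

augmented fourth

Inverted interval numbers add to nine, so a fifth pairs with a fourth (5 + 4 = 9).
Quality inverts too: diminished becomes augmented. That makes the inversion an augmented fourth.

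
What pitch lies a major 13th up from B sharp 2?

The thirteenth's letter: B up six letter names plus an octave → G.
A major thirteenth spans 21 semitones, so from B#2 the target pitch is G##4.

G double-sharp 4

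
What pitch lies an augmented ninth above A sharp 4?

B double-sharp 5

Counting two letter names plus an octave up from A lands on B.
An augmented ninth spans 15 semitones, so from A#4 the target pitch is B##5.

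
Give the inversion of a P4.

Inverted interval numbers add to nine, so a fourth pairs with a fifth (4 + 5 = 9).
The quality also flips — perfect stays perfect — giving a perfect fifth.

perfect 5th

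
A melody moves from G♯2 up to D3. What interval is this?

d5

G to D spans five letter names (G-A-B-C-D) — that makes it a fifth of some quality.
The perfect fifth is 7 semitones; here we have 6, one semitone narrower: diminished.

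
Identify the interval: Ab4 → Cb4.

Descending from Ab4 to Cb4 is the same interval as ascending Cb4 to Ab4.
C to A spans six letter names (C-D-E-F-G-A): a sixth.
Counting semitones, Cb4→Ab4 is 9, which is the major sixth.

major sixth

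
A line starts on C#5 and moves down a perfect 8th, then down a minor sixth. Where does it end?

Down a perfect octave from C#5: C#4 (12 semitones down).
C#4 down a minor sixth → E#3 (8 semitones).

E#3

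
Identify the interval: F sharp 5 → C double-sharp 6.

augmented 5th

F to C spans five letter names (F-G-A-B-C) — that makes it a fifth of some quality.
A perfect fifth would be 7 semitones; F#5 to C##6 is 8, one semitone wider, so the interval is augmented.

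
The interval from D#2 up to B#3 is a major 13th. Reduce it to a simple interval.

major 6th

Each octave removed subtracts seven from the number: 13 − 7 = 6.
So a major thirteenth is an octave plus a major sixth. The quality is unchanged.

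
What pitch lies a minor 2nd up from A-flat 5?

B-double-flat 5

The second takes the letter from A up to B.
Moving 1 semitone up from Ab5 (the size of a minor second) reaches Bbb5.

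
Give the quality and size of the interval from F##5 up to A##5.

F to A spans three letter names (F-G-A) — that makes it a third of some quality.
Counting semitones, F##5→A##5 is 4, which is the major third.

major third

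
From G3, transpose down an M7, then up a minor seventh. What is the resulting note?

Down a major seventh from G3: Ab2 (11 semitones down).
Up a minor seventh from Ab2: Gb3 (10 semitones up).

Gb3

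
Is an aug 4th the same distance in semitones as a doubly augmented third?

Yes

An augmented fourth spans 6 semitones, and a doubly augmented third also spans 6 semitones — they're enharmonic.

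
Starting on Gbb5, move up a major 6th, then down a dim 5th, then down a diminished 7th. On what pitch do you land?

Gbb5 up a major sixth → Ebb6 (9 semitones).
Down a diminished fifth from Ebb6: Ab5 (6 semitones down).
Down a diminished seventh from Ab5: B4 (9 semitones down).

B4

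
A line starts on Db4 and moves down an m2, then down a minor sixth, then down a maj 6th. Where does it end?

G2

Db4 down a minor second → C4 (1 semitone).
Down a minor sixth from C4: E3 (8 semitones down).
Down a major sixth from E3: G2 (9 semitones down).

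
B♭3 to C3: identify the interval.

minor seventh

Descending from Bb3 to C3 is the same interval as ascending C3 to Bb3.
C to B spans seven letter names (C-D-E-F-G-A-B) — that makes it a seventh of some quality.
At 10 semitones, C3→Bb3 falls one short of a major seventh: minor.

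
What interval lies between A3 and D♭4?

A to D spans four letter names (A-B-C-D) — that makes it a fourth of some quality.
A3 to Db4 spans 4 semitones — one semitone narrower than the perfect fourth (5) — giving a diminished fourth.

d4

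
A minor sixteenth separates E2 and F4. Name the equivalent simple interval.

minor second

Each octave removed subtracts seven from the number: 16 − 14 = 2.
That makes a minor sixteenth a compound minor second — 2 octaves plus a minor second.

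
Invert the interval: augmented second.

The rule of nine gives the new number: 9 − 2 = 7, so a second becomes a seventh.
The quality also flips — augmented becomes diminished — giving a diminished seventh.

diminished seventh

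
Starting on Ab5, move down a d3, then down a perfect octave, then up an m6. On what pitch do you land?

A diminished third down from Ab5 is F#5.
F#5 down a perfect octave → F#4 (12 semitones).
A minor sixth up from F#4 is D5.

D5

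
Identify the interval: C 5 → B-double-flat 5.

C to B spans seven letter names (C-D-E-F-G-A-B) — that makes it a seventh of some quality.
The major seventh is 11 semitones; here we have 9, two semitones narrower: diminished.

diminished 7th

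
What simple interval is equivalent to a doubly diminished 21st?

Subtracting seven from the interval number removes an octave: 21 − 14 = 7.
That makes a doubly diminished twenty-first a compound doubly diminished seventh — 2 octaves plus a doubly diminished seventh.

doubly diminished 7th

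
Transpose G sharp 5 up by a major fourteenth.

Seven letters up from G (plus an octave) reaches F.
A major fourteenth is 23 semitones; 23 semitones up from G#5 gives F##7.

F double-sharp 7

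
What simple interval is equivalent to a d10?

d3

Take out an octave (7 from the number): 10 − 7 = 3.
So a diminished tenth is an octave plus a diminished third. The quality is unchanged.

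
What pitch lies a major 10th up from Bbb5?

The tenth's letter: B up three letter names plus an octave → D.
A major tenth is 16 semitones; 16 semitones up from Bbb5 gives Db7.

Db7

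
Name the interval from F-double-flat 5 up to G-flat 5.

augmented 2nd

F to G spans two letter names (F-G) — that makes it a second of some quality.
The major second is 2 semitones; here we have 3, one semitone wider: augmented.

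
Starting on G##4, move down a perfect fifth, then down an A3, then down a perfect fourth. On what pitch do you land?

E3

Down a perfect fifth from G##4: C##4 (7 semitones down).
C##4 down an augmented third → A3 (5 semitones).
A perfect fourth down from A3 is E3.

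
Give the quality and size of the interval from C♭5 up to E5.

C to E spans three letter names (C-D-E), so the interval is some kind of third.
A major third would be 4 semitones; Cb5 to E5 is 5, one semitone wider, so the interval is augmented.

A3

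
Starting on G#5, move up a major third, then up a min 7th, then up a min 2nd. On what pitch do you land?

Up a major third from G#5: B#5 (4 semitones up).
B#5 up a minor seventh → A#6 (10 semitones).
Up a minor second from A#6: B6 (1 semitone up).

B6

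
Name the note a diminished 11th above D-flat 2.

G-double-flat 3

Four letters up from D (plus an octave) reaches G.
A diminished eleventh spans 16 semitones, so from Db2 the target pitch is Gbb3.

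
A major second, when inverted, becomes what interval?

minor 7th

Inverted interval numbers add to nine, so a second pairs with a seventh (2 + 7 = 9).
Quality inverts too: major becomes minor. That makes the inversion a minor seventh.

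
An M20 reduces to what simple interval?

Take out 2 octaves (14 from the number): 20 − 14 = 6.
Quality carries through unchanged, so the simple form is a major sixth.

major sixth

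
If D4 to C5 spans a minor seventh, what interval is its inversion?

major 2nd

The rule of nine gives the new number: 9 − 7 = 2, so a seventh becomes a second.
And minor becomes major under inversion, so we get a major second.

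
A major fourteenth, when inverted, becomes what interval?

minor 2nd

First reduce the compound major fourteenth to its simple form, a major seventh.
Interval numbers invert to sum to nine: 7 + 2 = 9, so a seventh inverts to a second.
And major becomes minor under inversion, so we get a minor second.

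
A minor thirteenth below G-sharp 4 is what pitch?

B-sharp 2

Counting six letter names plus an octave down from G lands on B.
A minor thirteenth spans 20 semitones, so from G#4 the target pitch is B#2.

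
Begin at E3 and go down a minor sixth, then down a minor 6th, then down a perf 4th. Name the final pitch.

F##1

E3 down a minor sixth → G#2 (8 semitones).
A minor sixth down from G#2 is B#1.
A perfect fourth down from B#1 is F##1.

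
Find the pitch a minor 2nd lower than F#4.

Two letter names down from F: E.
Moving 1 semitone down from F#4 (the size of a minor second) reaches E#4.

E#4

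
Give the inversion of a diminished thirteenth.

First reduce the compound diminished thirteenth to its simple form, a diminished sixth.
Interval numbers invert to sum to nine: 6 + 3 = 9, so a sixth inverts to a third.
And diminished becomes augmented under inversion, so we get an augmented third.

augmented 3rd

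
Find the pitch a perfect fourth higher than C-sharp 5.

Counting four letter names up from C lands on F.
A perfect fourth is 5 semitones; 5 semitones up from C#5 gives F#5.

F-sharp 5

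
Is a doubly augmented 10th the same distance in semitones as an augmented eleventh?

A doubly augmented tenth spans 18 semitones, and an augmented eleventh also spans 18 semitones — they're enharmonic.

Yes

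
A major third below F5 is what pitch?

The third takes the letter from F down to D.
A major third spans 4 semitones, so from F5 the target pitch is Db5.

Db5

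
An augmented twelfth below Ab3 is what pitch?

Counting five letter names plus an octave down from A lands on D.
Moving 20 semitones down from Ab3 (the size of an augmented twelfth) reaches Dbb2.

Dbb2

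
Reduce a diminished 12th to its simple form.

diminished fifth

Each octave removed subtracts seven from the number: 12 − 7 = 5.
So a diminished twelfth is an octave plus a diminished fifth. The quality is unchanged.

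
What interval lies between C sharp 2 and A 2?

C to A spans six letter names (C-D-E-F-G-A), so the interval is some kind of sixth.
A major sixth would be 9 semitones, but C#2 to A2 is 8 — one semitone narrower, making it a minor sixth.

minor sixth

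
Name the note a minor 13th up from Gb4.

Ebb6

Counting six letter names plus an octave up from G lands on E.
Moving 20 semitones up from Gb4 (the size of a minor thirteenth) reaches Ebb6.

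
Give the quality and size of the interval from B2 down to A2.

M2

Descending from B2 to A2 is the same interval as ascending A2 to B2.
A to B spans two letter names (A-B), so the interval is some kind of second.
A2 to B2 is 2 semitones, matching the major second exactly, so the quality is major.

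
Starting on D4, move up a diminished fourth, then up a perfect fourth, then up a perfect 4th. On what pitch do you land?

Fb5

D4 up a diminished fourth → Gb4 (4 semitones).
A perfect fourth up from Gb4 is Cb5.
Cb5 up a perfect fourth → Fb5 (5 semitones).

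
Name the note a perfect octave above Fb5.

For an octave the letter name doesn't change: still F, an octave up.
Moving 12 semitones up from Fb5 (the size of a perfect octave) reaches Fb6.

Fb6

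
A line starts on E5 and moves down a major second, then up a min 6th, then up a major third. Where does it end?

D6

A major second down from E5 is D5.
A minor sixth up from D5 is Bb5.
A major third up from Bb5 is D6.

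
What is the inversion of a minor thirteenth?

major 3rd

First reduce the compound minor thirteenth to its simple form, a minor sixth.
The rule of nine gives the new number: 9 − 6 = 3, so a sixth becomes a third.
Quality inverts too: minor becomes major. That makes the inversion a major third.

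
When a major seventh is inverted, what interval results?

The rule of nine gives the new number: 9 − 7 = 2, so a seventh becomes a second.
Quality inverts too: major becomes minor. That makes the inversion a minor second.

minor second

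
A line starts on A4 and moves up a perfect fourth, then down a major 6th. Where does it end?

Up a perfect fourth from A4: D5 (5 semitones up).
Down a major sixth from D5: F4 (9 semitones down).

F4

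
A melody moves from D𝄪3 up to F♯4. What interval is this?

diminished tenth

D to F spans three letter names (D-E-F), plus an octave, so the interval is some kind of tenth.
The major tenth is 16 semitones; here we have 14, two semitones narrower: diminished.
(Equivalently, a compound diminished third: a diminished third plus an octave.)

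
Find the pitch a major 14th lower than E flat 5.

The fourteenth's letter: E down seven letter names plus an octave → F.
A major fourteenth spans 23 semitones, so from Eb5 the target pitch is Fb3.

F flat 3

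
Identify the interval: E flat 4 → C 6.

major thirteenth

E to C spans six letter names (E-F-G-A-B-C), plus an octave, so the interval is some kind of thirteenth.
The major thirteenth spans 21 semitones, and Eb4 to C6 is exactly 21 semitones — so this is a major thirteenth.
(Equivalently, a compound major sixth: a major sixth plus an octave.)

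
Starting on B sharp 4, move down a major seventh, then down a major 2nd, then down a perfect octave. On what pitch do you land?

B 2

A major seventh down from B#4 is C#4.
C#4 down a major second → B3 (2 semitones).
B3 down a perfect octave → B2 (12 semitones).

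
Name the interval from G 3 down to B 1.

Descending from G3 to B1 is the same interval as ascending B1 to G3.
B to G spans six letter names (B-C-D-E-F-G), plus an octave: a thirteenth.
At 20 semitones, B1→G3 falls one short of a major thirteenth: minor.
(Equivalently, a compound minor sixth: a minor sixth plus an octave.)

minor thirteenth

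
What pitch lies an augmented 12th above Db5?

The twelfth's letter: D up five letter names plus an octave → A.
Moving 20 semitones up from Db5 (the size of an augmented twelfth) reaches A6.

A6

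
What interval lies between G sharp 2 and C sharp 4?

G to C spans four letter names (G-A-B-C), plus an octave — that makes it an eleventh of some quality.
The perfect eleventh spans 17 semitones, and G#2 to C#4 is exactly 17 semitones — so this is a perfect eleventh.
(Equivalently, a compound perfect fourth: a perfect fourth plus an octave.)

perfect eleventh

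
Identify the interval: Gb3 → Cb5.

G to C spans four letter names (G-A-B-C), plus an octave: an eleventh.
The perfect eleventh spans 17 semitones, and Gb3 to Cb5 is exactly 17 semitones — so this is a perfect eleventh.
(Equivalently, a compound perfect fourth: a perfect fourth plus an octave.)

perfect 11th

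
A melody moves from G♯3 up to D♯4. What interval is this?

G to D spans five letter names (G-A-B-C-D) — that makes it a fifth of some quality.
The perfect fifth spans 7 semitones, and G#3 to D#4 is exactly 7 semitones — so this is a perfect fifth.

P5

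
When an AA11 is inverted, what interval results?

First reduce the compound doubly augmented eleventh to its simple form, a doubly augmented fourth.
Interval numbers invert to sum to nine: 4 + 5 = 9, so a fourth inverts to a fifth.
The quality also flips — doubly augmented becomes doubly diminished — giving a doubly diminished fifth.

dd5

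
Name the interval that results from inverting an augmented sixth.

diminished 3rd

Inverted interval numbers add to nine, so a sixth pairs with a third (6 + 3 = 9).
The quality also flips — augmented becomes diminished — giving a diminished third.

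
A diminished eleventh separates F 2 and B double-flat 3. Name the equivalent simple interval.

Take out an octave (7 from the number): 11 − 7 = 4.
Quality carries through unchanged, so the simple form is a diminished fourth.

diminished 4th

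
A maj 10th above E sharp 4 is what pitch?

G double-sharp 5

The tenth's letter: E up three letter names plus an octave → G.
A major tenth is 16 semitones; 16 semitones up from E#4 gives G##5.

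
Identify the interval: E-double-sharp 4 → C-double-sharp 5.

E to C spans six letter names (E-F-G-A-B-C) — that makes it a sixth of some quality.
E##4 to C##5 is 8 semitones, a half step short of the major sixth (9), so this is minor.

minor 6th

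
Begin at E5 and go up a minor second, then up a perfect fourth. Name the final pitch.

Up a minor second from E5: F5 (1 semitone up).
A perfect fourth up from F5 is Bb5.

Bb5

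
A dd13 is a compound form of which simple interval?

doubly diminished 6th

Subtracting seven from the interval number removes an octave: 13 − 7 = 6.
So a doubly diminished thirteenth is an octave plus a doubly diminished sixth. The quality is unchanged.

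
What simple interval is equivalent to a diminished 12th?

diminished fifth

Take out an octave (7 from the number): 12 − 7 = 5.
That makes a diminished twelfth a compound diminished fifth — an octave plus a diminished fifth.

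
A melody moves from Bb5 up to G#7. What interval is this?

B to G spans six letter names (B-C-D-E-F-G), plus an octave, so the interval is some kind of thirteenth.
The major thirteenth is 21 semitones; here we have 22, one semitone wider: augmented.
(Equivalently, a compound augmented sixth: an augmented sixth plus an octave.)

augmented 13th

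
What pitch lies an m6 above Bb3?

The sixth takes the letter from B up to G.
A minor sixth spans 8 semitones, so from Bb3 the target pitch is Gb4.

Gb4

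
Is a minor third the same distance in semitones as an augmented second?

Yes

A minor third = 3 semitones = an augmented second; enharmonically equal.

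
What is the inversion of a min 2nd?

major seventh

Interval numbers invert to sum to nine: 2 + 7 = 9, so a second inverts to a seventh.
And minor becomes major under inversion, so we get a major seventh.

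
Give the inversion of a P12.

P4

First reduce the compound perfect twelfth to its simple form, a perfect fifth.
The rule of nine gives the new number: 9 − 5 = 4, so a fifth becomes a fourth.
The quality also flips — perfect stays perfect — giving a perfect fourth.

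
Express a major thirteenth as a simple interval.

major sixth

Each octave removed subtracts seven from the number: 13 − 7 = 6.
So a major thirteenth is an octave plus a major sixth. The quality is unchanged.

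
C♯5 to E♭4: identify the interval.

Descending from C#5 to Eb4 is the same interval as ascending Eb4 to C#5.
E to C spans six letter names (E-F-G-A-B-C): a sixth.
Eb4 to C#5 spans 10 semitones — one semitone wider than the major sixth (9) — giving an augmented sixth.

A6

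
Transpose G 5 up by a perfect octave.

G 6

For an octave the letter name doesn't change: still G, an octave up.
A perfect octave spans 12 semitones, so from G5 the target pitch is G6.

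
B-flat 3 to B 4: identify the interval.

augmented octave

B to B is the same letter name, plus an octave — that makes it an octave of some quality.
The perfect octave is 12 semitones; here we have 13, one semitone wider: augmented.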